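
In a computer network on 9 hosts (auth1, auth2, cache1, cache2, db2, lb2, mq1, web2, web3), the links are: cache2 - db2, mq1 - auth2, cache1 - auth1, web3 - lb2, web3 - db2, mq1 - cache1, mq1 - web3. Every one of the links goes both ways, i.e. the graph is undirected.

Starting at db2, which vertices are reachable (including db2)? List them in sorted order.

auth1, auth2, cache1, cache2, db2, lb2, mq1, web3

Start at db2.
Its neighbours: cache2, web3.
Then their neighbours: lb2, mq1.
Then next layer: auth2, cache1.
Then next layer: auth1.
Nothing further is reachable.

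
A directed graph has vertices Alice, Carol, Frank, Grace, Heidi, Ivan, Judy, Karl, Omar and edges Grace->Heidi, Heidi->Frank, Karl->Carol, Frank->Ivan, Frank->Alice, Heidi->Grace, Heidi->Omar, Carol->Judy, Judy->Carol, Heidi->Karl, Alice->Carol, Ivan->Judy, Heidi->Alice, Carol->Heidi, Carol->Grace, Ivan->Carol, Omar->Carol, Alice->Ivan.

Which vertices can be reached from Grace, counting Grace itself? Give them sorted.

Start at Grace.
Its neighbours: Heidi.
Then their neighbours: Alice, Frank, Karl, Omar.
Then next layer: Carol, Ivan.
Then next layer: Judy.
Every vertex is now reached.

Alice, Carol, Frank, Grace, Heidi, Ivan, Judy, Karl, Omar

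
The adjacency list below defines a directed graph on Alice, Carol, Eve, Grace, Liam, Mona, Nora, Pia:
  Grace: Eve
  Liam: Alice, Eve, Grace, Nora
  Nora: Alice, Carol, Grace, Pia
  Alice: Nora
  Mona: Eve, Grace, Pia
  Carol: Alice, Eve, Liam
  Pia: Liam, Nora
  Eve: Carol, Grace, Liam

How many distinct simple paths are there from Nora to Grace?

7

Nora→Carol→Eve→Grace
Nora→Carol→Eve→Liam→Grace
Nora→Carol→Liam→Eve→Grace
Nora→Carol→Liam→Grace
Nora→Grace
Nora→Pia→Liam→Eve→Grace
Nora→Pia→Liam→Grace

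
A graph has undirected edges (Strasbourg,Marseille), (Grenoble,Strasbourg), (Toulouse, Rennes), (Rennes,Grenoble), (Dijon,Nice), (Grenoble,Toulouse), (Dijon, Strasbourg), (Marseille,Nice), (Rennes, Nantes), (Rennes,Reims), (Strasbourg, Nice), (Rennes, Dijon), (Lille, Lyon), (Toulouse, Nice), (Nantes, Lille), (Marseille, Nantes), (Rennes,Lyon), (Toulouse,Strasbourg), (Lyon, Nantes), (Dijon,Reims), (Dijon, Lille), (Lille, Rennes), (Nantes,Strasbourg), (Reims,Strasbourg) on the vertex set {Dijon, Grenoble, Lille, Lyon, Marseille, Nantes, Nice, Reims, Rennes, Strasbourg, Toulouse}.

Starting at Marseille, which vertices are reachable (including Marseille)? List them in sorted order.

Start at Marseille.
Its neighbours: Nantes, Nice, Strasbourg.
Then their neighbours: Dijon, Grenoble, Lille, Lyon, Reims, Rennes, Toulouse.
Every vertex is now reached.

Dijon, Grenoble, Lille, Lyon, Marseille, Nantes, Nice, Reims, Rennes, Strasbourg, Toulouse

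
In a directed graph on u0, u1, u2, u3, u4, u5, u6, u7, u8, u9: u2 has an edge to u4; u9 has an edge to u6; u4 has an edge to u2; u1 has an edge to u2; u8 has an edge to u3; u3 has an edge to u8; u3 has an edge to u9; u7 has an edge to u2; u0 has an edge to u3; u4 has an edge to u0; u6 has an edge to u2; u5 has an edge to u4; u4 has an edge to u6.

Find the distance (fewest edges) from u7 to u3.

Distance 0: u7.
Distance 1: u2.
Distance 2: u4.
Distance 3: u0, u6.
Distance 4: u3 — contains u3.

4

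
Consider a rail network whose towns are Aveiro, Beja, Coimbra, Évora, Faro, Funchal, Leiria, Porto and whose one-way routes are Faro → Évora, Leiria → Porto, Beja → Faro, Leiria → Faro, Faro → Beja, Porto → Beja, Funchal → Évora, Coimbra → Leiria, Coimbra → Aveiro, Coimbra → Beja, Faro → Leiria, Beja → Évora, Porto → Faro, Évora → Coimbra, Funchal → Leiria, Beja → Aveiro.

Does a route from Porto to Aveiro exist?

Yes

Explore from Porto.
Distance 1: reach Beja, Faro.
Distance 2: reach Aveiro, Évora, Leiria.
Found Aveiro.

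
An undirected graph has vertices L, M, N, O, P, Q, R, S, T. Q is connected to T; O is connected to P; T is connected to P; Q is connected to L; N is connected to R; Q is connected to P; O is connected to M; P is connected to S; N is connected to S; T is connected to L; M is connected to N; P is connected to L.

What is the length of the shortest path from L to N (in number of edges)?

Distance 0: L.
Distance 1: P, Q, T.
Distance 2: O, S.
Distance 3: M, N — contains N.

3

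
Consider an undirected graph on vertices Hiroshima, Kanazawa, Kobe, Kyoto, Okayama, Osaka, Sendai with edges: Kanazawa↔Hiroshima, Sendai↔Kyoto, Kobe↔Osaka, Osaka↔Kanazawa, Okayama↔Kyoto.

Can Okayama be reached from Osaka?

Explore from Osaka.
Distance 1: reach Kanazawa, Kobe.
Distance 2: reach Hiroshima.
The search is exhausted without reaching Okayama; it lies in a different component.

No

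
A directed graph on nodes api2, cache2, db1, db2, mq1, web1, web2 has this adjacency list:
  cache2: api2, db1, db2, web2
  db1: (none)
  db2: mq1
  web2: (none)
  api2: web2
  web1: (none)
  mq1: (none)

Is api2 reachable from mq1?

mq1 has no outgoing edges, so nothing is reachable from it.

No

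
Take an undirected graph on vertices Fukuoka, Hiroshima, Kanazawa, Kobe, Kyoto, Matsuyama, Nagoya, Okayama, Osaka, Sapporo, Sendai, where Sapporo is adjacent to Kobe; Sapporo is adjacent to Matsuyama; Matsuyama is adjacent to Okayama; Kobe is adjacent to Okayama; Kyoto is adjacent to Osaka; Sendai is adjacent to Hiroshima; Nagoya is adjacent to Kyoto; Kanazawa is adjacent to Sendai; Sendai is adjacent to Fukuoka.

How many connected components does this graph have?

3

From Fukuoka: component {Fukuoka, Hiroshima, Kanazawa, Sendai}.
From Kobe: component {Kobe, Matsuyama, Okayama, Sapporo}.
From Kyoto: component {Kyoto, Nagoya, Osaka}.
That's 3 components.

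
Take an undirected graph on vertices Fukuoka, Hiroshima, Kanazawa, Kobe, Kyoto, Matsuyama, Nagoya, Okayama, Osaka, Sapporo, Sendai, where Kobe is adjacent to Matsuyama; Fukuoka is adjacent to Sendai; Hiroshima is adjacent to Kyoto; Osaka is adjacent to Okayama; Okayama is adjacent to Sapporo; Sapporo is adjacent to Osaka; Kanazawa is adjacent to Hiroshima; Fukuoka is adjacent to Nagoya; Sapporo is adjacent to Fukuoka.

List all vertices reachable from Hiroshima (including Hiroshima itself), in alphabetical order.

Start at Hiroshima.
Its neighbours: Kanazawa, Kyoto.
Nothing further is reachable.

Hiroshima, Kanazawa, Kyoto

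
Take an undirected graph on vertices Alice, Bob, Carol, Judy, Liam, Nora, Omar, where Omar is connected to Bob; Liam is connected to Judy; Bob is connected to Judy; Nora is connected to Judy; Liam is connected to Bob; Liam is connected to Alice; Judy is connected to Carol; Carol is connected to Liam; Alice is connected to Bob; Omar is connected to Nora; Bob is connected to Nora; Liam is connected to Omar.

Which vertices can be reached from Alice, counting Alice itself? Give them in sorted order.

Start at Alice.
Its neighbours: Bob, Liam.
Then their neighbours: Carol, Judy, Nora, Omar.
Every vertex is now reached.

Alice, Bob, Carol, Judy, Liam, Nora, Omar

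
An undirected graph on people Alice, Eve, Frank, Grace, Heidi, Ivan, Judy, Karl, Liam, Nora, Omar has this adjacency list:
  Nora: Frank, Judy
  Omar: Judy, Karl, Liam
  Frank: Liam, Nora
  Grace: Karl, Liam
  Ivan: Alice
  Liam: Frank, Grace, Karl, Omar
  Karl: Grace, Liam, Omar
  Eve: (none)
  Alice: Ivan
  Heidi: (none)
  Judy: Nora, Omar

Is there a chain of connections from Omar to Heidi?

Explore from Omar.
Distance 1: reach Judy, Karl, Liam.
Distance 2: reach Frank, Grace, Nora.
The search is exhausted without reaching Heidi; it lies in a different component.

No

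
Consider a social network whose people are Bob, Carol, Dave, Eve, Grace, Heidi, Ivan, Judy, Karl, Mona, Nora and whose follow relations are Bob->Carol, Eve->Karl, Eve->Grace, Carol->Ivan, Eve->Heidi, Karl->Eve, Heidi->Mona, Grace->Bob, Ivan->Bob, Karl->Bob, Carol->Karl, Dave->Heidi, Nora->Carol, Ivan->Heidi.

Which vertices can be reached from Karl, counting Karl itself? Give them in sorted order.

Bob, Carol, Eve, Grace, Heidi, Ivan, Karl, Mona

Start at Karl.
Its neighbours: Bob, Eve.
Then their neighbours: Carol, Grace, Heidi.
Then next layer: Ivan, Mona.
Nothing further is reachable.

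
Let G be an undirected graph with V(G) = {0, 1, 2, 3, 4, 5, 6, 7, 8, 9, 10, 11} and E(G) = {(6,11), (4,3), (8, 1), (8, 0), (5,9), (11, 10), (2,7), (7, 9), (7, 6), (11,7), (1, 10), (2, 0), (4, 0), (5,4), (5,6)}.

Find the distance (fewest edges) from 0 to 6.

3

Distance 0: 0.
Distance 1: 2, 4, 8.
Distance 2: 1, 3, 5, 7.
Distance 3: 6, 9, 10, 11 — contains 6.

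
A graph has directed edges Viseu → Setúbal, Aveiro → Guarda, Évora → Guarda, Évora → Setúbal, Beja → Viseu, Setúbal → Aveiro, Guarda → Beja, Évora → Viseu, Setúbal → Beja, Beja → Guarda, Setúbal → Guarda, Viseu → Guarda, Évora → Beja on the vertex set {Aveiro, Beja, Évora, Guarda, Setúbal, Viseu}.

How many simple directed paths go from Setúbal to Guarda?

Setúbal→Aveiro→Guarda
Setúbal→Beja→Guarda
Setúbal→Beja→Viseu→Guarda
Setúbal→Guarda

4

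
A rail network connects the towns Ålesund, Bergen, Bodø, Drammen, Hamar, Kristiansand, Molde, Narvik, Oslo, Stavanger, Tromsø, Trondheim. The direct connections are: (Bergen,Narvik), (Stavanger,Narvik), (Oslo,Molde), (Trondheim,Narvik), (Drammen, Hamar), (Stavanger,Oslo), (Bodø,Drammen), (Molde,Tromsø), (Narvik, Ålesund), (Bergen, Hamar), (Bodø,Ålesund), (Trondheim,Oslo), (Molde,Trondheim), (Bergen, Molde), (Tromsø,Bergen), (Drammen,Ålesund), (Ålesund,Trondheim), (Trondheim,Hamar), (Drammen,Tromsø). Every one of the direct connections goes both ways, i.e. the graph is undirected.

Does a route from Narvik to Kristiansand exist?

Explore from Narvik.
Distance 1: reach Ålesund, Bergen, Stavanger, Trondheim.
Distance 2: reach Bodø, Drammen, Hamar, Molde, Oslo, Tromsø.
The search is exhausted without reaching Kristiansand; it lies in a different component.

No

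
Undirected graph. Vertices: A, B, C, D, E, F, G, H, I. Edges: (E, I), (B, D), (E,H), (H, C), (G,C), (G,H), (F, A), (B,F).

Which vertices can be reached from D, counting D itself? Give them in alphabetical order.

Start at D.
Its neighbours: B.
Then their neighbours: F.
Then next layer: A.
Nothing further is reachable.

A, B, D, F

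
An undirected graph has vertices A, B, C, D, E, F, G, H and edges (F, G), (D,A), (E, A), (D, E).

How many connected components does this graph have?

From A: component {A, D, E}.
From B: component {B}.
From C: component {C}.
From F: component {F, G}.
From H: component {H}.
That's 5 components.

5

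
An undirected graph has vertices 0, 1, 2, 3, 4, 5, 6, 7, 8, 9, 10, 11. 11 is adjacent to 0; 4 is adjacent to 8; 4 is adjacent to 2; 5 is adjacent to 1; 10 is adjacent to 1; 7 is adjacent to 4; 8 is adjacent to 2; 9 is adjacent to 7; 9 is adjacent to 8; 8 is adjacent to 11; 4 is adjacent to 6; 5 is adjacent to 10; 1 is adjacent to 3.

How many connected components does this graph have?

From 0: component {0, 2, 4, 6, 7, 8, 9, 11}.
From 1: component {1, 3, 5, 10}.
That's 2 components.

2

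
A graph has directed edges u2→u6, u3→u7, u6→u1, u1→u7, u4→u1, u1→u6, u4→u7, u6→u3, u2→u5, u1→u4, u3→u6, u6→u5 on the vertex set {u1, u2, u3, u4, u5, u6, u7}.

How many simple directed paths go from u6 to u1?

1

u6→u1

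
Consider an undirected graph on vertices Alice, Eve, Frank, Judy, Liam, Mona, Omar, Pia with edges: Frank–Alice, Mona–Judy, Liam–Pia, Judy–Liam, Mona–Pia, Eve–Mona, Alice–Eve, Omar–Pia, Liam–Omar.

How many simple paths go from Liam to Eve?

Liam–Judy–Mona–Eve
Liam–Omar–Pia–Mona–Eve
Liam–Pia–Mona–Eve

3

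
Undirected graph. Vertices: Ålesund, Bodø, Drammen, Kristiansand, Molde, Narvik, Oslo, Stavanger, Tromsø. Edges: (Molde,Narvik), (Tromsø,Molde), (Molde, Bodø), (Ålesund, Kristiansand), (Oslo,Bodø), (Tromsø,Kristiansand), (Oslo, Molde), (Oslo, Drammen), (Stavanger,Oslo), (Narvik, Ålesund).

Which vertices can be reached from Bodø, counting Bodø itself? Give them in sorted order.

Start at Bodø.
Its neighbours: Molde, Oslo.
Then their neighbours: Drammen, Narvik, Stavanger, Tromsø.
Then next layer: Ålesund, Kristiansand.
Every vertex is now reached.

Ålesund, Bodø, Drammen, Kristiansand, Molde, Narvik, Oslo, Stavanger, Tromsø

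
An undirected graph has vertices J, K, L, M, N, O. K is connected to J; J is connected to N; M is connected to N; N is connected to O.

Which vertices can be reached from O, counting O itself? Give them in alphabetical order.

Start at O.
Its neighbours: N.
Then their neighbours: J, M.
Then next layer: K.
Nothing further is reachable.

J, K, M, N, O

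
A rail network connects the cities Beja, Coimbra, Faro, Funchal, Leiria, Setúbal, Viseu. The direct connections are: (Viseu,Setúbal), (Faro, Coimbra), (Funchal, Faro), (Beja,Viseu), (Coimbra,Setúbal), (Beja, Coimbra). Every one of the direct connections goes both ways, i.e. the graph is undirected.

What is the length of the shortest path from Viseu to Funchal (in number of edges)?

4

Distance 0: Viseu.
Distance 1: Beja, Setúbal.
Distance 2: Coimbra.
Distance 3: Faro.
Distance 4: Funchal — contains Funchal.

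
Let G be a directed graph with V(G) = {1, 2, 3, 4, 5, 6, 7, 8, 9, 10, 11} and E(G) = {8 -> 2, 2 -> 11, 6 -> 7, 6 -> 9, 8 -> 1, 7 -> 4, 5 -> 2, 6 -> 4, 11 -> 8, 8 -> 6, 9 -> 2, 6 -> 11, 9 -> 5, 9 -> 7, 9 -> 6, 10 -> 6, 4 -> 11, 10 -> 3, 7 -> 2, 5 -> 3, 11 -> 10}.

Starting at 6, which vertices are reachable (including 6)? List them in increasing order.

1, 2, 3, 4, 5, 6, 7, 8, 9, 10, 11

Start at 6.
Its neighbours: 4, 7, 9, 11.
Then their neighbours: 2, 5, 8, 10.
Then next layer: 1, 3.
Every vertex is now reached.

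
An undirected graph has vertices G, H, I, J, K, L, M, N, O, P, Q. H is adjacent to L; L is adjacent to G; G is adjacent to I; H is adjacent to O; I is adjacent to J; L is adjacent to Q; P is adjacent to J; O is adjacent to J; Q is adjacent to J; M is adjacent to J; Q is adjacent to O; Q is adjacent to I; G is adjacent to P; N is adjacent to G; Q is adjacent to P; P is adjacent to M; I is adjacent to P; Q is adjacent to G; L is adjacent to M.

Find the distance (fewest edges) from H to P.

Distance 0: H.
Distance 1: L, O.
Distance 2: G, J, M, Q.
Distance 3: I, N, P — contains P.

3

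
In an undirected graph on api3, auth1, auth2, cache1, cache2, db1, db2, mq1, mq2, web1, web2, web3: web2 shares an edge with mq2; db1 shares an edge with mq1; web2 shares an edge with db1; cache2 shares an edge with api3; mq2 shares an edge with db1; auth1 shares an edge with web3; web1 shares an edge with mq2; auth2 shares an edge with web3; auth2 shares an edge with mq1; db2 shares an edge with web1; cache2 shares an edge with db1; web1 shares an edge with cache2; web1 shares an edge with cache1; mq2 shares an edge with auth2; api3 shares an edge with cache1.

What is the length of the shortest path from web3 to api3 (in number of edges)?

Distance 0: web3.
Distance 1: auth1, auth2.
Distance 2: mq1, mq2.
Distance 3: db1, web1, web2.
Distance 4: cache1, cache2, db2.
Distance 5: api3 — contains api3.

5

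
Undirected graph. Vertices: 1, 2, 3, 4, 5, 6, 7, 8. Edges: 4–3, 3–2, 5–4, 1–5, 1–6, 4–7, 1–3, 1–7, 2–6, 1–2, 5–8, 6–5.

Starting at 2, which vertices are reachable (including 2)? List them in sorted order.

1, 2, 3, 4, 5, 6, 7, 8

Start at 2.
Its neighbours: 1, 3, 6.
Then their neighbours: 4, 5, 7.
Then next layer: 8.
Every vertex is now reached.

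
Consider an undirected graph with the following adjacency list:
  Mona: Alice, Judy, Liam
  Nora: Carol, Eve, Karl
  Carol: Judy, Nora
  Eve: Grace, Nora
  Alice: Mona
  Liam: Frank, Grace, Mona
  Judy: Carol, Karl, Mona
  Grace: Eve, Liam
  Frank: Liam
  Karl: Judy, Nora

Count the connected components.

From Alice: component {Alice, Carol, Eve, Frank, Grace, Judy, Karl, Liam, Mona, Nora}.
That's 1 component.

1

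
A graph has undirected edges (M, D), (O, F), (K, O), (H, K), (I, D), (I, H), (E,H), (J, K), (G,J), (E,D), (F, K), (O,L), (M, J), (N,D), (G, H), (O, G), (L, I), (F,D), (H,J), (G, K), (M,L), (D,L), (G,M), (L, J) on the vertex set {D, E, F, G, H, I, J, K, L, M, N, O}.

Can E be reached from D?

Yes

Explore from D.
Distance 1: reach E, F, I, L, M, N.
Found E.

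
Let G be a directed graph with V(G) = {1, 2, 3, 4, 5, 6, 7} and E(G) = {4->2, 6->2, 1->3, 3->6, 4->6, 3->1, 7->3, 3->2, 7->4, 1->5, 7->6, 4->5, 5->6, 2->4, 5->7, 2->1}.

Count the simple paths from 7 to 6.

10

7→3→1→5→6
7→3→2→1→5→6
7→3→2→4→5→6
7→3→2→4→6
7→3→6
7→4→2→1→3→6
7→4→2→1→5→6
7→4→5→6
7→4→6
7→6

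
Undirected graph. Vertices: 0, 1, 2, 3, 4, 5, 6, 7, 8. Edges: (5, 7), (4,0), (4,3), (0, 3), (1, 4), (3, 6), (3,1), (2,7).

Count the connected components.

From 0: component {0, 1, 3, 4, 6}.
From 2: component {2, 5, 7}.
From 8: component {8}.
That's 3 components.

3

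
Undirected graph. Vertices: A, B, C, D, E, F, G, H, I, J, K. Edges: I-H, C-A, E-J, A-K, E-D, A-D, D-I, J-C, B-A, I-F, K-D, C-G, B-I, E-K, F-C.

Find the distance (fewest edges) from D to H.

2

Distance 0: D.
Distance 1: A, E, I, K.
Distance 2: B, C, F, H, J — contains H.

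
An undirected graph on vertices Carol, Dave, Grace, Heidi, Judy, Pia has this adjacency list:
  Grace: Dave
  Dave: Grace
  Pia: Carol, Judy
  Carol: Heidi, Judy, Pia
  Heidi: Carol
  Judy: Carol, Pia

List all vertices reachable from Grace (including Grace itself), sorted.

Dave, Grace

Start at Grace.
Its neighbours: Dave.
Nothing further is reachable.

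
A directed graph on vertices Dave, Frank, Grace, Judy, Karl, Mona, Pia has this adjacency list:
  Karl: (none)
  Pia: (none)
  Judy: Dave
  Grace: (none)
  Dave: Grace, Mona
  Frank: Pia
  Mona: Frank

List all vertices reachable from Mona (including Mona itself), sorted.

Frank, Mona, Pia

Start at Mona.
Its neighbours: Frank.
Then their neighbours: Pia.
Nothing further is reachable.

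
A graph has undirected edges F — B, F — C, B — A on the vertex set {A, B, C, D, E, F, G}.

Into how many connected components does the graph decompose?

4

From A: component {A, B, C, F}.
From D: component {D}.
From E: component {E}.
From G: component {G}.
That's 4 components.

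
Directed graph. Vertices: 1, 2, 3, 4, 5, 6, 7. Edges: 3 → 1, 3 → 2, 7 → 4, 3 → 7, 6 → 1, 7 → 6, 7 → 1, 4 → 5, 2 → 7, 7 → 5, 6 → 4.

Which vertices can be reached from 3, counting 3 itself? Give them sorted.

Start at 3.
Its neighbours: 1, 2, 7.
Then their neighbours: 4, 5, 6.
Every vertex is now reached.

1, 2, 3, 4, 5, 6, 7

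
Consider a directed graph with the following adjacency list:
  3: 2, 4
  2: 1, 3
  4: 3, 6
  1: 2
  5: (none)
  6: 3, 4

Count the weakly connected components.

2

From 1: component {1, 2, 3, 4, 6}.
From 5: component {5}.
That's 2 components.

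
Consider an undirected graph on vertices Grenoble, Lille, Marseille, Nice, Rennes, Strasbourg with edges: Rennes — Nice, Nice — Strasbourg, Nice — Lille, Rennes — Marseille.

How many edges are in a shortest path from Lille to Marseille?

3

Distance 0: Lille.
Distance 1: Nice.
Distance 2: Rennes, Strasbourg.
Distance 3: Marseille — contains Marseille.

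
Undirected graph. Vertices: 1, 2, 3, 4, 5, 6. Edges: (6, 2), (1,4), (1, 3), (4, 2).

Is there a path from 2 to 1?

Explore from 2.
Distance 1: reach 4, 6.
Distance 2: reach 1.
Found 1.

Yes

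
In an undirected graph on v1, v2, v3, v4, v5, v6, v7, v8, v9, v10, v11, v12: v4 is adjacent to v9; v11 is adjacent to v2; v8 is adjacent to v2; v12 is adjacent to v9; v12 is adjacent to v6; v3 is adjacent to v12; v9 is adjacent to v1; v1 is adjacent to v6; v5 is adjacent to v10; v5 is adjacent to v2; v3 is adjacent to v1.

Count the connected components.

From v1: component {v1, v3, v4, v6, v9, v12}.
From v2: component {v2, v5, v8, v10, v11}.
From v7: component {v7}.
That's 3 components.

3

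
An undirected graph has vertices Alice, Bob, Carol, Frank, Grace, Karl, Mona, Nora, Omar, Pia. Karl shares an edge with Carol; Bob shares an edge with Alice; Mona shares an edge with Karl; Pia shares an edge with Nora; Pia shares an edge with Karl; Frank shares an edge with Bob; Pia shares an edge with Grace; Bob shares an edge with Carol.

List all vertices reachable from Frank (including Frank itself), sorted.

Alice, Bob, Carol, Frank, Grace, Karl, Mona, Nora, Pia

Start at Frank.
Its neighbours: Bob.
Then their neighbours: Alice, Carol.
Then next layer: Karl.
Then next layer: Mona, Pia.
Then next layer: Grace, Nora.
Nothing further is reachable.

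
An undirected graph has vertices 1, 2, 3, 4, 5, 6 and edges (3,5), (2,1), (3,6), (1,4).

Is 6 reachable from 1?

Explore from 1.
Distance 1: reach 2, 4.
The search is exhausted without reaching 6; it lies in a different component.

No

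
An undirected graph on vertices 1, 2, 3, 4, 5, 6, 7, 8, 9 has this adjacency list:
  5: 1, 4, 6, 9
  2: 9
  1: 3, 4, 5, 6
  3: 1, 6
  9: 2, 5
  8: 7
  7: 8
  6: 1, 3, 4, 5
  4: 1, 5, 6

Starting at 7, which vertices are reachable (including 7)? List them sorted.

Start at 7.
Its neighbours: 8.
Nothing further is reachable.

7, 8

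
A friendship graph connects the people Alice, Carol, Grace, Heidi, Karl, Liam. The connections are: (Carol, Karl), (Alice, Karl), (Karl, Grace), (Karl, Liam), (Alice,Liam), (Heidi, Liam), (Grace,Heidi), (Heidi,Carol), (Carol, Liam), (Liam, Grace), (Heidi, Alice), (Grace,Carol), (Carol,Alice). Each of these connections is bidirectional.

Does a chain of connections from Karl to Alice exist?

Explore from Karl.
Distance 1: reach Alice, Carol, Grace, Liam.
Found Alice.

Yes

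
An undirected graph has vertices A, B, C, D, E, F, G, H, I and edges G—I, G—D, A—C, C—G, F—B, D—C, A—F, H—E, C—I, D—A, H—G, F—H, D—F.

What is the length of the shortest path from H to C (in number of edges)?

Distance 0: H.
Distance 1: E, F, G.
Distance 2: A, B, C, D, I — contains C.

2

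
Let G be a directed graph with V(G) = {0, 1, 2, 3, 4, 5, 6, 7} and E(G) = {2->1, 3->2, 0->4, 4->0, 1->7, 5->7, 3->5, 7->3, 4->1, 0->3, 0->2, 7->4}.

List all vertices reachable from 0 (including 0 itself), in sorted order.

0, 1, 2, 3, 4, 5, 7

Start at 0.
Its neighbours: 2, 3, 4.
Then their neighbours: 1, 5.
Then next layer: 7.
Nothing further is reachable.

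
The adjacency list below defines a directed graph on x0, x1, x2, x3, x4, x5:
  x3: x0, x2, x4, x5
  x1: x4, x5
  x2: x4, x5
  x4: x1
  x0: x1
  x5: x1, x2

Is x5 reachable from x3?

Explore from x3.
Distance 1: reach x0, x2, x4, x5.
Found x5.

Yes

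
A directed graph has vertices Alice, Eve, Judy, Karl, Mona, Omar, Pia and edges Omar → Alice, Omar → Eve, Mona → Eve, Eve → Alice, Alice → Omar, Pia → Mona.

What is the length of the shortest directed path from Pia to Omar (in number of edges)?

Distance 0: Pia.
Distance 1: Mona.
Distance 2: Eve.
Distance 3: Alice.
Distance 4: Omar — contains Omar.

4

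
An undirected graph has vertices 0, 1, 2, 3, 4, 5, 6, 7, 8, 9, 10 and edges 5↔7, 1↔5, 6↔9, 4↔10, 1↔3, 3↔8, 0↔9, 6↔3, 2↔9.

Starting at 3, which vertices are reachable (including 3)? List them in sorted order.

Start at 3.
Its neighbours: 1, 6, 8.
Then their neighbours: 5, 9.
Then next layer: 0, 2, 7.
Nothing further is reachable.

0, 1, 2, 3, 5, 6, 7, 8, 9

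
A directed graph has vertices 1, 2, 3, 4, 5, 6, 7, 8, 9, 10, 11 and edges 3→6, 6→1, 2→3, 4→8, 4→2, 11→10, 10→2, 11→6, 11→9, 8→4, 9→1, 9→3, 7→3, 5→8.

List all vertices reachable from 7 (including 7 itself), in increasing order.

1, 3, 6, 7

Start at 7.
Its neighbours: 3.
Then their neighbours: 6.
Then next layer: 1.
Nothing further is reachable.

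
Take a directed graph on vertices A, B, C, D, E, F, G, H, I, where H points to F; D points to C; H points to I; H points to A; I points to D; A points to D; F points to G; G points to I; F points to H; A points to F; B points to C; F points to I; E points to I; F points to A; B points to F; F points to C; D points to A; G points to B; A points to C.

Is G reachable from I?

Explore from I.
Distance 1: reach D.
Distance 2: reach A, C.
Distance 3: reach F.
Distance 4: reach G, H.
Found G.

Yes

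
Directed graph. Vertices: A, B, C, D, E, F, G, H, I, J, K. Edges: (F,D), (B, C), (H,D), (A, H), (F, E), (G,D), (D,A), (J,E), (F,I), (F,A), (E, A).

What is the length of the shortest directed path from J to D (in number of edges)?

4

Distance 0: J.
Distance 1: E.
Distance 2: A.
Distance 3: H.
Distance 4: D — contains D.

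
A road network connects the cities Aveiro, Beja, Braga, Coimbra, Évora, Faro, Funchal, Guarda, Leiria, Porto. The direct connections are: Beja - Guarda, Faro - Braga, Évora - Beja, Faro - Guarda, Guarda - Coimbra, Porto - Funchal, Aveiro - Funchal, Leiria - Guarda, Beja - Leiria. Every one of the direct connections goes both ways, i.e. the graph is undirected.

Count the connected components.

From Aveiro: component {Aveiro, Funchal, Porto}.
From Beja: component {Beja, Braga, Coimbra, Évora, Faro, Guarda, Leiria}.
That's 2 components.

2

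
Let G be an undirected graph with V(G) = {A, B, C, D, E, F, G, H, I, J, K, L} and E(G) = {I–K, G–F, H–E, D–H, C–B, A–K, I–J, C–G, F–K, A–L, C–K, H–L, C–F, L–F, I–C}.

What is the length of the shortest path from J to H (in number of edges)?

Distance 0: J.
Distance 1: I.
Distance 2: C, K.
Distance 3: A, B, F, G.
Distance 4: L.
Distance 5: H — contains H.

5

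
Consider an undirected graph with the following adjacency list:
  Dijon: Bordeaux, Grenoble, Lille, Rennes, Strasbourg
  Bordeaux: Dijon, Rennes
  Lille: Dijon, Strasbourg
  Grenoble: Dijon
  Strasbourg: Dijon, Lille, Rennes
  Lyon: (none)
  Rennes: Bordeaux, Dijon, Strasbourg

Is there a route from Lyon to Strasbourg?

No

Lyon has no edges, so nothing is reachable from it.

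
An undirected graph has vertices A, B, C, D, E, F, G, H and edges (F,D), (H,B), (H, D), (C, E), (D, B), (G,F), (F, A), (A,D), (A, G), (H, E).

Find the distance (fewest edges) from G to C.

5

Distance 0: G.
Distance 1: A, F.
Distance 2: D.
Distance 3: B, H.
Distance 4: E.
Distance 5: C — contains C.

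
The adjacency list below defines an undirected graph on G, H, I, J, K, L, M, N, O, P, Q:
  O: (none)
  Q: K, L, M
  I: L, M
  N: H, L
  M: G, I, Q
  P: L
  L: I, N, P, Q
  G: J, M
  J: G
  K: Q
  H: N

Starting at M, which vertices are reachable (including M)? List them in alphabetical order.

Start at M.
Its neighbours: G, I, Q.
Then their neighbours: J, K, L.
Then next layer: N, P.
Then next layer: H.
Nothing further is reachable.

G, H, I, J, K, L, M, N, P, Q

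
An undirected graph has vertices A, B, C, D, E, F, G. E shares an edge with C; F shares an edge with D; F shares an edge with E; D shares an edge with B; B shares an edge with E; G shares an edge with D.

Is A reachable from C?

Explore from C.
Distance 1: reach E.
Distance 2: reach B, F.
Distance 3: reach D.
Distance 4: reach G.
The search is exhausted without reaching A; it lies in a different component.

No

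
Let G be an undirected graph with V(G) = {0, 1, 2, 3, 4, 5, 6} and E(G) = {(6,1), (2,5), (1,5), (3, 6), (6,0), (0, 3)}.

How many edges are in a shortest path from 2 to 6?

3

Distance 0: 2.
Distance 1: 5.
Distance 2: 1.
Distance 3: 6 — contains 6.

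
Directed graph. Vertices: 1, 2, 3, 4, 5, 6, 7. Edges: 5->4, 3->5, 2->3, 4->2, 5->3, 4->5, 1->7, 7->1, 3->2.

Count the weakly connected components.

3

From 1: component {1, 7}.
From 2: component {2, 3, 4, 5}.
From 6: component {6}.
That's 3 components.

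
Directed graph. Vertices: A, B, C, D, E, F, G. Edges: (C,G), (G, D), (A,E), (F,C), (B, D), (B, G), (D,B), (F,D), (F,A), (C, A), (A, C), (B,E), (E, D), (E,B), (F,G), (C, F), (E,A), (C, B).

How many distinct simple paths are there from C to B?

8

C→A→E→B
C→A→E→D→B
C→B
C→F→A→E→B
C→F→A→E→D→B
C→F→D→B
C→F→G→D→B
C→G→D→B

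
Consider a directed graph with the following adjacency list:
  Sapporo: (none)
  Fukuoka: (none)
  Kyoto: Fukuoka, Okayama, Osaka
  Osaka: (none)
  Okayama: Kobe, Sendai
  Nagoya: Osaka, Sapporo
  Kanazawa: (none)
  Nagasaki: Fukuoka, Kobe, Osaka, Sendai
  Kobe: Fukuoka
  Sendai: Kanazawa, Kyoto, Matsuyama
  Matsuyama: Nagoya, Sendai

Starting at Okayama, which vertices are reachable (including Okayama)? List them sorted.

Fukuoka, Kanazawa, Kobe, Kyoto, Matsuyama, Nagoya, Okayama, Osaka, Sapporo, Sendai

Start at Okayama.
Its neighbours: Kobe, Sendai.
Then their neighbours: Fukuoka, Kanazawa, Kyoto, Matsuyama.
Then next layer: Nagoya, Osaka.
Then next layer: Sapporo.
Nothing further is reachable.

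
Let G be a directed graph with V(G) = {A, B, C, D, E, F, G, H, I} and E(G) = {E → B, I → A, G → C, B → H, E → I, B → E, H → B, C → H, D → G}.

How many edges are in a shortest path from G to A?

6

Distance 0: G.
Distance 1: C.
Distance 2: H.
Distance 3: B.
Distance 4: E.
Distance 5: I.
Distance 6: A — contains A.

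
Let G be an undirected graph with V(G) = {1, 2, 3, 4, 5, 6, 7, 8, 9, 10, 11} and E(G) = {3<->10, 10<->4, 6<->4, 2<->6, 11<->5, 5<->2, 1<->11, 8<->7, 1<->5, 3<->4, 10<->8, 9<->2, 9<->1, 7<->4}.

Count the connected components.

From 1: component {1, 2, 3, 4, 5, 6, 7, 8, 9, 10, 11}.
That's 1 component.

1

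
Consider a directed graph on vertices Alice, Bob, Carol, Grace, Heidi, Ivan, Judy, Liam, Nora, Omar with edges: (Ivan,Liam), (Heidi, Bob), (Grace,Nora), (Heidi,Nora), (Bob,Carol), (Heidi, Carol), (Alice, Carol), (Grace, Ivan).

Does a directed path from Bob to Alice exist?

Explore from Bob.
Distance 1: reach Carol.
The search from Bob is exhausted; no directed path reaches Alice.

No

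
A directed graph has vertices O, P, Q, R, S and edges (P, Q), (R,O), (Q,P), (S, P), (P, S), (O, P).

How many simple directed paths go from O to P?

1

O→P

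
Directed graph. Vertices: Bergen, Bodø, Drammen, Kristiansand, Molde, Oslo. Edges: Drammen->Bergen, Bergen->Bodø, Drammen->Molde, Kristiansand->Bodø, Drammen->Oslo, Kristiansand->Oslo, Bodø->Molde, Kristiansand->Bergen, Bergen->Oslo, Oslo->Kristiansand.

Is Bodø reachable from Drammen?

Explore from Drammen.
Distance 1: reach Bergen, Molde, Oslo.
Distance 2: reach Bodø, Kristiansand.
Found Bodø.

Yes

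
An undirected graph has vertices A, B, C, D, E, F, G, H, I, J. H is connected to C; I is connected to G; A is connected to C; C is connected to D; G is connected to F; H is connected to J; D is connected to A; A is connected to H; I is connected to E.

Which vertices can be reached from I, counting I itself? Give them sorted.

E, F, G, I

Start at I.
Its neighbours: E, G.
Then their neighbours: F.
Nothing further is reachable.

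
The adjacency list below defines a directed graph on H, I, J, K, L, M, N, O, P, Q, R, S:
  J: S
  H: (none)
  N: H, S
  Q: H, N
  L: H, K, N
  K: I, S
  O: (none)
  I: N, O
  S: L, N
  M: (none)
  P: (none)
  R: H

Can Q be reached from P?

No

P has no outgoing edges, so nothing is reachable from it.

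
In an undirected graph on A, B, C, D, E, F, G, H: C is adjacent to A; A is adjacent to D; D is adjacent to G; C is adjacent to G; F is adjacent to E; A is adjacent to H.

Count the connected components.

3

From A: component {A, C, D, G, H}.
From B: component {B}.
From E: component {E, F}.
That's 3 components.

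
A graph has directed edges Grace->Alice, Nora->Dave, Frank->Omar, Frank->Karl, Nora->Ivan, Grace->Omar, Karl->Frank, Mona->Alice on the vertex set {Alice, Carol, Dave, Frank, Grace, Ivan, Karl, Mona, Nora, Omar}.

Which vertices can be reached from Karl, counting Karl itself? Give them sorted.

Start at Karl.
Its neighbours: Frank.
Then their neighbours: Omar.
Nothing further is reachable.

Frank, Karl, Omar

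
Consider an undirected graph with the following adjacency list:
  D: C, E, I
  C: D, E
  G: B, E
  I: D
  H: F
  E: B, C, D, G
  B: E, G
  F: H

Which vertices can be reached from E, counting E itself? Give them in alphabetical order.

B, C, D, E, G, I

Start at E.
Its neighbours: B, C, D, G.
Then their neighbours: I.
Nothing further is reachable.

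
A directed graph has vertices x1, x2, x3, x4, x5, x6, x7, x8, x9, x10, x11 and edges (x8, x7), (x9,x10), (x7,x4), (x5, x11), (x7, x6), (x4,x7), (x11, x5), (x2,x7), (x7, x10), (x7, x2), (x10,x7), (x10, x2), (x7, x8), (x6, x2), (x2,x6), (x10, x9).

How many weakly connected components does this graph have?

4

From x1: component {x1}.
From x2: component {x2, x4, x6, x7, x8, x9, x10}.
From x3: component {x3}.
From x5: component {x5, x11}.
That's 4 components.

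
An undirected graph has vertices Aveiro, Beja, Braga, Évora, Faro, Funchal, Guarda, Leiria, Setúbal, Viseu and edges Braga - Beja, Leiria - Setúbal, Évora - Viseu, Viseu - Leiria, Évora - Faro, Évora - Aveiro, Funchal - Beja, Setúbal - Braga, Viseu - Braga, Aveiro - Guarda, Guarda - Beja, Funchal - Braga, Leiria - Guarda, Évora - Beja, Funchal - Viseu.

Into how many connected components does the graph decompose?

1

From Aveiro: component {Aveiro, Beja, Braga, Évora, Faro, Funchal, Guarda, Leiria, Setúbal, Viseu}.
That's 1 component.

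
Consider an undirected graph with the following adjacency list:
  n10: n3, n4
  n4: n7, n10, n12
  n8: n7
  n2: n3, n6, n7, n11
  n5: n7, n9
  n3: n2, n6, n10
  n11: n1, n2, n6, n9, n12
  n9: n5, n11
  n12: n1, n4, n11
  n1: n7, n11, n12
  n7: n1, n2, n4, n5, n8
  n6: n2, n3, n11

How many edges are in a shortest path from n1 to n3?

Distance 0: n1.
Distance 1: n7, n11, n12.
Distance 2: n2, n4, n5, n6, n8, n9.
Distance 3: n3, n10 — contains n3.

3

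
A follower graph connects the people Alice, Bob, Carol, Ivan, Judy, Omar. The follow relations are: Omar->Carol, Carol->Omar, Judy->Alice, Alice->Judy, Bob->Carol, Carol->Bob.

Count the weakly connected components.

3

From Alice: component {Alice, Judy}.
From Bob: component {Bob, Carol, Omar}.
From Ivan: component {Ivan}.
That's 3 components.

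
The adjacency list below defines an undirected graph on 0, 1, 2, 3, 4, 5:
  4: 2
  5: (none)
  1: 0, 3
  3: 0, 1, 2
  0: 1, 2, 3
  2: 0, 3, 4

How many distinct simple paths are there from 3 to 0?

3–0
3–1–0
3–2–0

3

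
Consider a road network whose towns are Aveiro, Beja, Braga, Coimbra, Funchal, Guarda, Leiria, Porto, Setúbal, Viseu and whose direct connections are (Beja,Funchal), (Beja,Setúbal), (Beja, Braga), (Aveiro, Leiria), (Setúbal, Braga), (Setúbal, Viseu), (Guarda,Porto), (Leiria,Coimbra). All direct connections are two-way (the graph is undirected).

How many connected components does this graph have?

3

From Aveiro: component {Aveiro, Coimbra, Leiria}.
From Beja: component {Beja, Braga, Funchal, Setúbal, Viseu}.
From Guarda: component {Guarda, Porto}.
That's 3 components.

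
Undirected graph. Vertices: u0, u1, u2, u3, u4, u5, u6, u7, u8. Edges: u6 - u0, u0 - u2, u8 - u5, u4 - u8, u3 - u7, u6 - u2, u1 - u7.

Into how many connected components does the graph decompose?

3

From u0: component {u0, u2, u6}.
From u1: component {u1, u3, u7}.
From u4: component {u4, u5, u8}.
That's 3 components.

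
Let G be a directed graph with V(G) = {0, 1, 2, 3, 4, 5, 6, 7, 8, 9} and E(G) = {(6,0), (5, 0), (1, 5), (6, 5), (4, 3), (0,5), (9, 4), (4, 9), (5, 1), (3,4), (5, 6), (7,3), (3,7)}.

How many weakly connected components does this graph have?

4

From 0: component {0, 1, 5, 6}.
From 2: component {2}.
From 3: component {3, 4, 7, 9}.
From 8: component {8}.
That's 4 components.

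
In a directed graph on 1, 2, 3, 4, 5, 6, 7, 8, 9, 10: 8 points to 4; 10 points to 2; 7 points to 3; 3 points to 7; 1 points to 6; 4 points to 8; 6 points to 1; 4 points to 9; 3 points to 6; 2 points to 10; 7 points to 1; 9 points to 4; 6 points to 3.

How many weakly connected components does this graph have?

From 1: component {1, 3, 6, 7}.
From 2: component {2, 10}.
From 4: component {4, 8, 9}.
From 5: component {5}.
That's 4 components.

4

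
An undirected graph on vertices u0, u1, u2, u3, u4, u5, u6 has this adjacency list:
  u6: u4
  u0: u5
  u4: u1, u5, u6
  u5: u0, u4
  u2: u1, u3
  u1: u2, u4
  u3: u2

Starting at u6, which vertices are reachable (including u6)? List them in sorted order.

u0, u1, u2, u3, u4, u5, u6

Start at u6.
Its neighbours: u4.
Then their neighbours: u1, u5.
Then next layer: u0, u2.
Then next layer: u3.
Every vertex is now reached.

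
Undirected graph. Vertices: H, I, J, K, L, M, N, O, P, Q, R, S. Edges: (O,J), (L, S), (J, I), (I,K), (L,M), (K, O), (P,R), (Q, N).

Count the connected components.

From H: component {H}.
From I: component {I, J, K, O}.
From L: component {L, M, S}.
From N: component {N, Q}.
From P: component {P, R}.
That's 5 components.

5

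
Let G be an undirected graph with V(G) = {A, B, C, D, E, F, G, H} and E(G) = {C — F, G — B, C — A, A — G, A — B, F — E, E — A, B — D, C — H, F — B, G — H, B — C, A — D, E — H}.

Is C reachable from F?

Explore from F.
Distance 1: reach B, C, E.
Found C.

Yes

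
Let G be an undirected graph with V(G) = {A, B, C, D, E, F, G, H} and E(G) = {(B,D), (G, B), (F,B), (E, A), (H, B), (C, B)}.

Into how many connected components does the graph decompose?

2

From A: component {A, E}.
From B: component {B, C, D, F, G, H}.
That's 2 components.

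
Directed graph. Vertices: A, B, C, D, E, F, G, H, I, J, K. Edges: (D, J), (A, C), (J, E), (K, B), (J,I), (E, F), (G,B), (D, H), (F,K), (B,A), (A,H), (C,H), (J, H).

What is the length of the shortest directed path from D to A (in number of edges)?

Distance 0: D.
Distance 1: H, J.
Distance 2: E, I.
Distance 3: F.
Distance 4: K.
Distance 5: B.
Distance 6: A — contains A.

6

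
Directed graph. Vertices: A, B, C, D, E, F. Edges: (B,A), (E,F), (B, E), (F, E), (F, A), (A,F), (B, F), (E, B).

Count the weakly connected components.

From A: component {A, B, E, F}.
From C: component {C}.
From D: component {D}.
That's 3 components.

3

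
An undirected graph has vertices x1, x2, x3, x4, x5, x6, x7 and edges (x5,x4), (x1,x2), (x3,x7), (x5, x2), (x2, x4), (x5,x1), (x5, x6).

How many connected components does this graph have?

From x1: component {x1, x2, x4, x5, x6}.
From x3: component {x3, x7}.
That's 2 components.

2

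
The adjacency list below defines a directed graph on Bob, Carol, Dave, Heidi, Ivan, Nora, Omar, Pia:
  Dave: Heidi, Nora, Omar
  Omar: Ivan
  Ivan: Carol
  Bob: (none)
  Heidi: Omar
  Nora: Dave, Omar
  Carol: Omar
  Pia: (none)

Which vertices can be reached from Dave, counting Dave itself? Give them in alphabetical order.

Start at Dave.
Its neighbours: Heidi, Nora, Omar.
Then their neighbours: Ivan.
Then next layer: Carol.
Nothing further is reachable.

Carol, Dave, Heidi, Ivan, Nora, Omar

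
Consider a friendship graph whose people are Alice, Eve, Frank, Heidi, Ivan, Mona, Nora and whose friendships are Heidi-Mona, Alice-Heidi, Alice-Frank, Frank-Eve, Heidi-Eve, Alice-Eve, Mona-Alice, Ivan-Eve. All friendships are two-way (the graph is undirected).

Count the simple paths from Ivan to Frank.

4

Ivan–Eve–Alice–Frank
Ivan–Eve–Frank
Ivan–Eve–Heidi–Alice–Frank
Ivan–Eve–Heidi–Mona–Alice–Frank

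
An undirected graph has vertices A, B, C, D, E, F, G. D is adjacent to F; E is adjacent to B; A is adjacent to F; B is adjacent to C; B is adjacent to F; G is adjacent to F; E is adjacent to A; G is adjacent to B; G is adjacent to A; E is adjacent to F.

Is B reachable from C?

Yes

Explore from C.
Distance 1: reach B.
Found B.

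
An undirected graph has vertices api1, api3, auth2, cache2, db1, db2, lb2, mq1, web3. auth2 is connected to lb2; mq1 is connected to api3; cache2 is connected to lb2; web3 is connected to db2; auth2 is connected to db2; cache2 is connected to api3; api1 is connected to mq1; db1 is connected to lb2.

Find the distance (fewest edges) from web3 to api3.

Distance 0: web3.
Distance 1: db2.
Distance 2: auth2.
Distance 3: lb2.
Distance 4: cache2, db1.
Distance 5: api3 — contains api3.

5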